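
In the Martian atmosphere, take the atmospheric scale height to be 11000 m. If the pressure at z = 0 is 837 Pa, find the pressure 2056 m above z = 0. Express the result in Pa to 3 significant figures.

P ≈ 694 Pa

Barometric formula: P = P₀ exp(−z/H).
z/H = 2056.0/11000 = 0.18691; exp(−0.18691) = 0.82952.
P = 837 × 0.82952 = 694.31 Pa.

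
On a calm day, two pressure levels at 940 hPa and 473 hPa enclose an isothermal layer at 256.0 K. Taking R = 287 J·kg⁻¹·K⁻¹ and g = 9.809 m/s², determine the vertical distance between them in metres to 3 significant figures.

Hypsometric equation: Δz = (R T̄/g) ln(P₁/P₂).
R T̄/g = 287 × 256.0 / 9.809 = 7490.3 m.
ln(940/473) = ln(1.9873) = 0.68678.
Δz = 7490.3 × 0.68678 = 5144.2 m.

Δz ≈ 5140 m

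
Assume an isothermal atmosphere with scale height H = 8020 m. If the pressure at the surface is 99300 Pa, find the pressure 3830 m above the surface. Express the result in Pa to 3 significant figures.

P ≈ 61600 Pa

Barometric formula: P = P₀ exp(−z/H).
z/H = 3830.0/8020.0 = 0.47756; exp(−0.47756) = 0.62030.
P = 99300 × 0.62030 = 61596 Pa.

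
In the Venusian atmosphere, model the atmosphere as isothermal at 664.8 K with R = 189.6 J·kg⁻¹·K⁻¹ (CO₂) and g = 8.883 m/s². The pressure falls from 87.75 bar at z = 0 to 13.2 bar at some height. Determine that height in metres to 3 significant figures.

Scale height: H = RT/g = 189.6 × 664.8 / 8.883 = 14190 m.
Invert the barometric formula: z = H ln(P₀/P).
P₀/P = 87.75/13.2 = 6.6477; ln(6.6477) = 1.8943.
z = 14190 × 1.8943 = 26880 m.

z ≈ 26900 m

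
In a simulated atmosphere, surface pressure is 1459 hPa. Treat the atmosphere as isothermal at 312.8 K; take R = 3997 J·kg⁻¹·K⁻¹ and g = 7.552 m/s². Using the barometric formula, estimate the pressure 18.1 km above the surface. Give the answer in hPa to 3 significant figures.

P ≈ 1310 hPa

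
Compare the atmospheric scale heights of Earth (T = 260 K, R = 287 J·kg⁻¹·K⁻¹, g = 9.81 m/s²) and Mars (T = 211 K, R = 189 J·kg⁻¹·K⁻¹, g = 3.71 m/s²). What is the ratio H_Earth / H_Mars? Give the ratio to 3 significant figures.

H = RT/g for each body.
H_Earth = 287 × 260 / 9.81 = 7606.5 m.
H_Mars = 189 × 211 / 3.71 = 10749 m.
H_Earth/H_Mars = 7606.5/10749 = 0.70765.

H_Earth/H_Mars ≈ 0.708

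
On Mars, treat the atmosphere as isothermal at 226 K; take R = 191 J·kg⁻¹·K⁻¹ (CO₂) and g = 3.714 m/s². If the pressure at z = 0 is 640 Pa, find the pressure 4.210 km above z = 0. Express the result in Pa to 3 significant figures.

P ≈ 446 Pa

Scale height: H = RT/g = 191 × 226 / 3.714 = 11623 m.
Barometric formula: P = P₀ exp(−z/H).
z/H = 4210.0/11623 = 0.36221; exp(−0.36221) = 0.69614.
P = 640 × 0.69614 = 445.53 Pa.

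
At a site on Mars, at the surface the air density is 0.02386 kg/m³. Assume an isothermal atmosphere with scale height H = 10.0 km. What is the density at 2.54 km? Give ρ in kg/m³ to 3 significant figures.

In an isothermal atmosphere, density decays like pressure: ρ = ρ₀ exp(−z/H).
z/H = 2540.0/10000 = 0.25400; exp(−0.25400) = 0.77569.
ρ = 0.02386 × 0.77569 = 0.018508 kg/m³.

ρ ≈ 0.0185 kg/m³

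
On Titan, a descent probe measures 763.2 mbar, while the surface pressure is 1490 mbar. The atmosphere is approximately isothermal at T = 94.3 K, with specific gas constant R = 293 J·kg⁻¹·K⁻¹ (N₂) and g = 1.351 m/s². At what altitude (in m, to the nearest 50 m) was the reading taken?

Scale height: H = RT/g = 293 × 94.3 / 1.351 = 20451 m.
Invert the barometric formula: z = H ln(P₀/P).
P₀/P = 1490/763.2 = 1.9523; ln(1.9523) = 0.66901.
z = 20451 × 0.66901 = 13682 m.

z ≈ 13700 m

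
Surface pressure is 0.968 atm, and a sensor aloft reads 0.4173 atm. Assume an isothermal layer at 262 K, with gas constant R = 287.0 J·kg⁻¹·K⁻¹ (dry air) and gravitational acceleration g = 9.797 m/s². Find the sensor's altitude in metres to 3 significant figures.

z ≈ 6460 m

Scale height: H = RT/g = 287.0 × 262 / 9.797 = 7675.2 m.
Invert the barometric formula: z = H ln(P₀/P).
P₀/P = 0.968/0.4173 = 2.3197; ln(2.3197) = 0.84144.
z = 7675.2 × 0.84144 = 6458.2 m.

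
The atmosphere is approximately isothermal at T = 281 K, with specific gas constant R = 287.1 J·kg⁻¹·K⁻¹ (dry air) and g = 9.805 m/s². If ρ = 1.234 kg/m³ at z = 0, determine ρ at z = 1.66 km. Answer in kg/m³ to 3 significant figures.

ρ ≈ 1.01 kg/m³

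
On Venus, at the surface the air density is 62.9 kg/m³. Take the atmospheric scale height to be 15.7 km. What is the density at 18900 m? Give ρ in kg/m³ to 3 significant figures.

ρ ≈ 18.9 kg/m³

In an isothermal atmosphere, density decays like pressure: ρ = ρ₀ exp(−z/H).
z/H = 18900/15700 = 1.2038; exp(−1.2038) = 0.30005.
ρ = 62.9 × 0.30005 = 18.873 kg/m³.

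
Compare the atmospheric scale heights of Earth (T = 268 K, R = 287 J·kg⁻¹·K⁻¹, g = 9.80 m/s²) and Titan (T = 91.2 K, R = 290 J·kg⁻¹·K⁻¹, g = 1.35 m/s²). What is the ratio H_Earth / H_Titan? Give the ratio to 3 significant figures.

H = RT/g for each body.
H_Earth = 287 × 268 / 9.80 = 7848.6 m.
H_Titan = 290 × 91.2 / 1.35 = 19591 m.
H_Earth/H_Titan = 7848.6/19591 = 0.40062.

H_Earth/H_Titan ≈ 0.401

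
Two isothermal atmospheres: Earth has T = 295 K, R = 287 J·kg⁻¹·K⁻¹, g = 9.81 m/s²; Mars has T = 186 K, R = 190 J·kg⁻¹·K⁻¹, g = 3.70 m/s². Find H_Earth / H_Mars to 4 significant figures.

H_Earth/H_Mars ≈ 0.9036

H = RT/g for each body.
H_Earth = 287 × 295 / 9.81 = 8630.5 m.
H_Mars = 190 × 186 / 3.70 = 9551.4 m.
H_Earth/H_Mars = 8630.5/9551.4 = 0.90358.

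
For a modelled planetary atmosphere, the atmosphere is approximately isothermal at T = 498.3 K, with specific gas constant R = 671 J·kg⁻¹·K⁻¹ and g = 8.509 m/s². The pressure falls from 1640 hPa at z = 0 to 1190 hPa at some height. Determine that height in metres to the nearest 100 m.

Scale height: H = RT/g = 671 × 498.3 / 8.509 = 39295 m.
Invert the barometric formula: z = H ln(P₀/P).
P₀/P = 1640/1190 = 1.3782; ln(1.3782) = 0.32078.
z = 39295 × 0.32078 = 12605 m.

z ≈ 12600 m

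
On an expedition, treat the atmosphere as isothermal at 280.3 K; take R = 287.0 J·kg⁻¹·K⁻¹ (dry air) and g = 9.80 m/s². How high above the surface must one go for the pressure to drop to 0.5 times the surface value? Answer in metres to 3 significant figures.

Scale height: H = RT/g = 287.0 × 280.3 / 9.80 = 8208.8 m.
Set P/P₀ = exp(−z/H) = 0.5, so z = −H ln(0.5).
−ln(0.5) = 0.69315; z = 8208.8 × 0.69315 = 5689.9 m.

z ≈ 5690 m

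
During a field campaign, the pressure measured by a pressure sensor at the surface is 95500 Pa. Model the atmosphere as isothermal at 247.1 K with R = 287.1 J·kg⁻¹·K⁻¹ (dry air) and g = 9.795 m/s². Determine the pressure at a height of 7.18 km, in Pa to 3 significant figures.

Scale height: H = RT/g = 287.1 × 247.1 / 9.795 = 7242.7 m.
Barometric formula: P = P₀ exp(−z/H).
z/H = 7180.0/7242.7 = 0.99134; exp(−0.99134) = 0.37108.
P = 95500 × 0.37108 = 35438 Pa.

P ≈ 35400 Pa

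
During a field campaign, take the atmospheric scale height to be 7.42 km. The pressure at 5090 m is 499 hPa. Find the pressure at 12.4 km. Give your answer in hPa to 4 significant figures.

Between two levels, P₂ = P₁ exp(−Δz/H) with Δz = z₂ − z₁.
Δz = 12400 − 5090.0 = 7310.0 m; Δz/H = 7310.0/7420.0 = 0.98518.
P₂ = 499 × exp(−0.98518) = 499 × 0.37337 = 186.31 hPa.

P ≈ 186.3 hPa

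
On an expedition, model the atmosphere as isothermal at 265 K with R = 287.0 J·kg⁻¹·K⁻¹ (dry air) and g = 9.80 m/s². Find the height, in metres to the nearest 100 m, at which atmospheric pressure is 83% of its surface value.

z ≈ 1400 m

Scale height: H = RT/g = 287.0 × 265 / 9.80 = 7760.7 m.
Set P/P₀ = exp(−z/H) = 0.83, so z = −H ln(0.83).
−ln(0.83) = 0.18633; z = 7760.7 × 0.18633 = 1446.1 m.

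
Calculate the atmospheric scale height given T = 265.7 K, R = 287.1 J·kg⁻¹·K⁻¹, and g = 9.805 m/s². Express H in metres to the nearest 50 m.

H ≈ 7800 m

The scale height of an isothermal atmosphere is H = RT/g.
H = 287.1 × 265.7 / 9.805 = 76282/9.805 = 7779.9 m.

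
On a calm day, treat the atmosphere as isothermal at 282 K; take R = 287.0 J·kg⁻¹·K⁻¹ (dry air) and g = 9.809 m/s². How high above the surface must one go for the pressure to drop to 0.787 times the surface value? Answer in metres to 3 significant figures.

z ≈ 1980 m

Scale height: H = RT/g = 287.0 × 282 / 9.809 = 8251.0 m.
Set P/P₀ = exp(−z/H) = 0.787, so z = −H ln(0.787).
−ln(0.787) = 0.23953; z = 8251.0 × 0.23953 = 1976.4 m.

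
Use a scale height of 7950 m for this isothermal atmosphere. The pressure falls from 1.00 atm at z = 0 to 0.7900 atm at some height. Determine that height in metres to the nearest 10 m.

z ≈ 1870 m

Invert the barometric formula: z = H ln(P₀/P).
P₀/P = 1.00/0.7900 = 1.2658; ln(1.2658) = 0.23570.
z = 7950.0 × 0.23570 = 1873.8 m.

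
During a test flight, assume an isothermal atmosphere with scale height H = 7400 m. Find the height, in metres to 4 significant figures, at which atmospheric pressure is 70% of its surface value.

Set P/P₀ = exp(−z/H) = 0.7, so z = −H ln(0.7).
−ln(0.7) = 0.35667; z = 7400.0 × 0.35667 = 2639.4 m.

z ≈ 2639 m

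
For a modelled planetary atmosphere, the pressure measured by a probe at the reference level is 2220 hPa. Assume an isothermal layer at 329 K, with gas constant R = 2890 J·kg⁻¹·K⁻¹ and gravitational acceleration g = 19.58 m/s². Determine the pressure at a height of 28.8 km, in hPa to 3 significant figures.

P ≈ 1230 hPa

Scale height: H = RT/g = 2890 × 329 / 19.58 = 48560 m.
Barometric formula: P = P₀ exp(−z/H).
z/H = 28800/48560 = 0.59308; exp(−0.59308) = 0.55262.
P = 2220 × 0.55262 = 1226.8 hPa.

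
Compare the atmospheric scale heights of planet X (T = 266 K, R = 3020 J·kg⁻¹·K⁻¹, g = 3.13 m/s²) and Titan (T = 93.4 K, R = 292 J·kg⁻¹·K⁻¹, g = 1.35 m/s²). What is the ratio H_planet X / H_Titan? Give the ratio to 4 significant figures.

H_planet X/H_Titan ≈ 12.70

H = RT/g for each body.
H_planet X = 3020 × 266 / 3.13 = 256650 m.
H_Titan = 292 × 93.4 / 1.35 = 20202 m.
H_planet X/H_Titan = 256650/20202 = 12.704.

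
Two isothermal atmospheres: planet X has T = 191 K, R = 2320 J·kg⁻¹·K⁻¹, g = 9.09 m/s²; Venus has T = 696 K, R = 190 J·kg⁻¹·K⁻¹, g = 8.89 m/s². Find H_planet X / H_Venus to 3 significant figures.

H_planet X/H_Venus ≈ 3.28

H = RT/g for each body.
H_planet X = 2320 × 191 / 9.09 = 48748 m.
H_Venus = 190 × 696 / 8.89 = 14875 m.
H_planet X/H_Venus = 48748/14875 = 3.2772.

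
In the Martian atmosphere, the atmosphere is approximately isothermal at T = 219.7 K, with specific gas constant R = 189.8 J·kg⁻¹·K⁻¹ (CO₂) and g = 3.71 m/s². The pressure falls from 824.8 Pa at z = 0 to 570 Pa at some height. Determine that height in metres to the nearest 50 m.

Scale height: H = RT/g = 189.8 × 219.7 / 3.71 = 11240 m.
Invert the barometric formula: z = H ln(P₀/P).
P₀/P = 824.8/570 = 1.4470; ln(1.4470) = 0.36949.
z = 11240 × 0.36949 = 4153.1 m.

z ≈ 4150 m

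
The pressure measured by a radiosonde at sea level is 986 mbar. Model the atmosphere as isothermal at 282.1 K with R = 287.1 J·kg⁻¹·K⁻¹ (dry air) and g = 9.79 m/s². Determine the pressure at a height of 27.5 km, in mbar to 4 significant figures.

Scale height: H = RT/g = 287.1 × 282.1 / 9.79 = 8272.8 m.
Barometric formula: P = P₀ exp(−z/H).
z/H = 27500/8272.8 = 3.3241; exp(−3.3241) = 0.036005.
P = 986 × 0.036005 = 35.501 mbar.

P ≈ 35.50 mbar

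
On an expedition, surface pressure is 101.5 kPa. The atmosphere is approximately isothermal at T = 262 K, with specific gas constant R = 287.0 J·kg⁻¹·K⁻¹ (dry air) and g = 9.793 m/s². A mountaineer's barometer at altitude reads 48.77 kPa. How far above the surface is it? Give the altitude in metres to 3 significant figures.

z ≈ 5630 m

Scale height: H = RT/g = 287.0 × 262 / 9.793 = 7678.3 m.
Invert the barometric formula: z = H ln(P₀/P).
P₀/P = 101.5/48.77 = 2.0812; ln(2.0812) = 0.73294.
z = 7678.3 × 0.73294 = 5627.7 m.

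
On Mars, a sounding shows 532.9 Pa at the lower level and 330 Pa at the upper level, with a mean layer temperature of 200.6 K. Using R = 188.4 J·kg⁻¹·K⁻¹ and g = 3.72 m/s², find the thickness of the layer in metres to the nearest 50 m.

Hypsometric equation: Δz = (R T̄/g) ln(P₁/P₂).
R T̄/g = 188.4 × 200.6 / 3.72 = 10159 m.
ln(532.9/330) = ln(1.6148) = 0.47921.
Δz = 10159 × 0.47921 = 4868.3 m.

Δz ≈ 4850 m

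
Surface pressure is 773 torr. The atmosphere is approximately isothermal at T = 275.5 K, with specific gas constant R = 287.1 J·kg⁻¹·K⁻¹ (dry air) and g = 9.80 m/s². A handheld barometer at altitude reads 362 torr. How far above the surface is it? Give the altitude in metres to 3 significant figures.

z ≈ 6120 m

Scale height: H = RT/g = 287.1 × 275.5 / 9.80 = 8071.0 m.
Invert the barometric formula: z = H ln(P₀/P).
P₀/P = 773/362 = 2.1354; ln(2.1354) = 0.75865.
z = 8071.0 × 0.75865 = 6123.1 m.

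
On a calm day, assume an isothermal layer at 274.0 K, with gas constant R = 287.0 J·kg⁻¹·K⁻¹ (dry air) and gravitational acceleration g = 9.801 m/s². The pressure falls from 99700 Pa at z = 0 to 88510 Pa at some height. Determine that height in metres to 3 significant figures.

z ≈ 955 m

Scale height: H = RT/g = 287.0 × 274.0 / 9.801 = 8023.5 m.
Invert the barometric formula: z = H ln(P₀/P).
P₀/P = 99700/88510 = 1.1264; ln(1.1264) = 0.11903.
z = 8023.5 × 0.11903 = 955.04 m.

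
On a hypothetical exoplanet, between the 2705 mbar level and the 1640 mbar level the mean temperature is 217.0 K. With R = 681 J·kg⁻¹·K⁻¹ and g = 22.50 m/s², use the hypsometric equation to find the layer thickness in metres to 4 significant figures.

Hypsometric equation: Δz = (R T̄/g) ln(P₁/P₂).
R T̄/g = 681 × 217.0 / 22.50 = 6567.9 m.
ln(2705/1640) = ln(1.6494) = 0.50041.
Δz = 6567.9 × 0.50041 = 3286.6 m.

Δz ≈ 3287 m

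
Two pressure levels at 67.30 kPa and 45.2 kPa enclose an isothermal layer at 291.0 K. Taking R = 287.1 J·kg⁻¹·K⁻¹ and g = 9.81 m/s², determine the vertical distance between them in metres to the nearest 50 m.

Δz ≈ 3400 m

Hypsometric equation: Δz = (R T̄/g) ln(P₁/P₂).
R T̄/g = 287.1 × 291.0 / 9.81 = 8516.4 m.
ln(67.30/45.2) = ln(1.4889) = 0.39804.
Δz = 8516.4 × 0.39804 = 3389.9 m.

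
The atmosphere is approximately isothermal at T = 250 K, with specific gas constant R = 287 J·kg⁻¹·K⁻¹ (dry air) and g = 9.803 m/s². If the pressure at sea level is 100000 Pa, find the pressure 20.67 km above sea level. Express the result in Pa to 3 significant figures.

Scale height: H = RT/g = 287 × 250 / 9.803 = 7319.2 m.
Barometric formula: P = P₀ exp(−z/H).
z/H = 20670/7319.2 = 2.8241; exp(−2.8241) = 0.059362.
P = 100000 × 0.059362 = 5936.2 Pa.

P ≈ 5940 Pa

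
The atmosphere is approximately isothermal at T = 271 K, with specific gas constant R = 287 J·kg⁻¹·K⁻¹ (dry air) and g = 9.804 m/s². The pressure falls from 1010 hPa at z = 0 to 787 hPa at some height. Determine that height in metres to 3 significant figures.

Scale height: H = RT/g = 287 × 271 / 9.804 = 7933.2 m.
Invert the barometric formula: z = H ln(P₀/P).
P₀/P = 1010/787 = 1.2834; ln(1.2834) = 0.24951.
z = 7933.2 × 0.24951 = 1979.4 m.

z ≈ 1980 m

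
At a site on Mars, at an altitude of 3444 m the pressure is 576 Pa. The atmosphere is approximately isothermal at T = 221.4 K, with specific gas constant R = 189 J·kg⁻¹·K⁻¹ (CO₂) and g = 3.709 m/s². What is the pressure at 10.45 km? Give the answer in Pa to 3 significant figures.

Scale height: H = RT/g = 189 × 221.4 / 3.709 = 11282 m.
Between two levels, P₂ = P₁ exp(−Δz/H) with Δz = z₂ − z₁.
Δz = 10450 − 3444.0 = 7006.0 m; Δz/H = 7006.0/11282 = 0.62099.
P₂ = 576 × exp(−0.62099) = 576 × 0.53741 = 309.55 Pa.

P ≈ 310 Pa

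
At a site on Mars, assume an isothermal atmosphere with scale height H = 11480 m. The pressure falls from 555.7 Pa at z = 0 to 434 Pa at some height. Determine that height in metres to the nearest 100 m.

z ≈ 2800 m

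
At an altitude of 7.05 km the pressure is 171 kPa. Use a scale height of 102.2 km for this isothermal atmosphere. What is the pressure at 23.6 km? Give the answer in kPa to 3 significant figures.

P ≈ 145 kPa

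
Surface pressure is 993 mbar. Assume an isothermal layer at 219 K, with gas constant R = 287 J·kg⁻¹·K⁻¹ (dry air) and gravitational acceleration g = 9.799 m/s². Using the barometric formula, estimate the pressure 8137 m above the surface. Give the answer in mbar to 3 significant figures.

P ≈ 279 mbar

Scale height: H = RT/g = 287 × 219 / 9.799 = 6414.2 m.
Barometric formula: P = P₀ exp(−z/H).
z/H = 8137.0/6414.2 = 1.2686; exp(−1.2686) = 0.28123.
P = 993 × 0.28123 = 279.26 mbar.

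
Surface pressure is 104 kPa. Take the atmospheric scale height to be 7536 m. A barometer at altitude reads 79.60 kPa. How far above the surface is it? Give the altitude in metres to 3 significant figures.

Invert the barometric formula: z = H ln(P₀/P).
P₀/P = 104/79.60 = 1.3065; ln(1.3065) = 0.26735.
z = 7536.0 × 0.26735 = 2014.7 m.

z ≈ 2010 m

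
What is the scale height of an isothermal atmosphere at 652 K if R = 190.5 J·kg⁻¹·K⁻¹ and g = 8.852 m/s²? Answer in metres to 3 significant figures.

H ≈ 14000 m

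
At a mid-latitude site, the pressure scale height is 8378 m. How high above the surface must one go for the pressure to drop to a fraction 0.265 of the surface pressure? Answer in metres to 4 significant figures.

Set P/P₀ = exp(−z/H) = 0.265, so z = −H ln(0.265).
−ln(0.265) = 1.3280; z = 8378.0 × 1.3280 = 11126 m.

z ≈ 11130 m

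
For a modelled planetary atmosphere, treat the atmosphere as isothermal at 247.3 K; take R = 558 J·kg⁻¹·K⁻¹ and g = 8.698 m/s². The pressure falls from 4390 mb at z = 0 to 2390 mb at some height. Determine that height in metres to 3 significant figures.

Scale height: H = RT/g = 558 × 247.3 / 8.698 = 15865 m.
Invert the barometric formula: z = H ln(P₀/P).
P₀/P = 4390/2390 = 1.8368; ln(1.8368) = 0.60802.
z = 15865 × 0.60802 = 9646.2 m.

z ≈ 9650 m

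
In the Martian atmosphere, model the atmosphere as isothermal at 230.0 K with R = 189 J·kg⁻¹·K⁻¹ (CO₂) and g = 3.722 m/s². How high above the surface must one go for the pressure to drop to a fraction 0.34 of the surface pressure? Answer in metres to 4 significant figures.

Scale height: H = RT/g = 189 × 230.0 / 3.722 = 11679 m.
Set P/P₀ = exp(−z/H) = 0.34, so z = −H ln(0.34).
−ln(0.34) = 1.0788; z = 11679 × 1.0788 = 12599 m.

z ≈ 12600 m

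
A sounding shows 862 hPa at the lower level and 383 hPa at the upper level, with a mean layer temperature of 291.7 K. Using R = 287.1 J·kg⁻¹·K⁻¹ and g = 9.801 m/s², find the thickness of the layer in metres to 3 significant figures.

Hypsometric equation: Δz = (R T̄/g) ln(P₁/P₂).
R T̄/g = 287.1 × 291.7 / 9.801 = 8544.7 m.
ln(862/383) = ln(2.2507) = 0.81124.
Δz = 8544.7 × 0.81124 = 6931.8 m.

Δz ≈ 6930 m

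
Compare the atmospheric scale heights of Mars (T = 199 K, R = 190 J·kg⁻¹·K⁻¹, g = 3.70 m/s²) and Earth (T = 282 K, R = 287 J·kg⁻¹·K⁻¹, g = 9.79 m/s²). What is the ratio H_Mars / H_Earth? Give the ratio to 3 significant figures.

H = RT/g for each body.
H_Mars = 190 × 199 / 3.70 = 10219 m.
H_Earth = 287 × 282 / 9.79 = 8267.0 m.
H_Mars/H_Earth = 10219/8267.0 = 1.2361.

H_Mars/H_Earth ≈ 1.24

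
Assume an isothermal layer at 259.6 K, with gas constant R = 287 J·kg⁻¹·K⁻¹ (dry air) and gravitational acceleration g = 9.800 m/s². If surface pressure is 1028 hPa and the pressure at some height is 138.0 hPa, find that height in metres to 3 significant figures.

Scale height: H = RT/g = 287 × 259.6 / 9.800 = 7602.6 m.
Invert the barometric formula: z = H ln(P₀/P).
P₀/P = 1028/138.0 = 7.4493; ln(7.4493) = 2.0081.
z = 7602.6 × 2.0081 = 15267 m.

z ≈ 15300 m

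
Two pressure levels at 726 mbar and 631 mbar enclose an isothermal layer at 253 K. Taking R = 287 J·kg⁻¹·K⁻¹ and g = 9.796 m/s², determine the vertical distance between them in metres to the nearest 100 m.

Δz ≈ 1000 m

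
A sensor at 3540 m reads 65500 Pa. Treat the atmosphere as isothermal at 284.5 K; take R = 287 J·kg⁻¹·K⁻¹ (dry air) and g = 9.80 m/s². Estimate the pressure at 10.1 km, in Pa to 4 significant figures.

P ≈ 29810 Pa

Scale height: H = RT/g = 287 × 284.5 / 9.80 = 8331.8 m.
Between two levels, P₂ = P₁ exp(−Δz/H) with Δz = z₂ − z₁.
Δz = 10100 − 3540.0 = 6560.0 m; Δz/H = 6560.0/8331.8 = 0.78734.
P₂ = 65500 × exp(−0.78734) = 65500 × 0.45505 = 29806 Pa.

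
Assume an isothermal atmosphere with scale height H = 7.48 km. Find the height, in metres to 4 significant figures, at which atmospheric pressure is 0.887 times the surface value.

z ≈ 896.9 m

Set P/P₀ = exp(−z/H) = 0.887, so z = −H ln(0.887).
−ln(0.887) = 0.11991; z = 7480.0 × 0.11991 = 896.93 m.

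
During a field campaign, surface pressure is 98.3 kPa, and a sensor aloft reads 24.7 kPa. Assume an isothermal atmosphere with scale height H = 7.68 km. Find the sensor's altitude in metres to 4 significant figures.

z ≈ 10610 m

Invert the barometric formula: z = H ln(P₀/P).
P₀/P = 98.3/24.7 = 3.9798; ln(3.9798) = 1.3812.
z = 7680.0 × 1.3812 = 10608 m.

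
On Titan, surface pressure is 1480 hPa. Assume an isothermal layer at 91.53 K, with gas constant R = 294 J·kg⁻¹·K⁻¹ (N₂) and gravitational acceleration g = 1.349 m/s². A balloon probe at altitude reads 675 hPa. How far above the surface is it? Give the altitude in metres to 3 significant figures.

z ≈ 15700 m

Scale height: H = RT/g = 294 × 91.53 / 1.349 = 19948 m.
Invert the barometric formula: z = H ln(P₀/P).
P₀/P = 1480/675 = 2.1926; ln(2.1926) = 0.78509.
z = 19948 × 0.78509 = 15661 m.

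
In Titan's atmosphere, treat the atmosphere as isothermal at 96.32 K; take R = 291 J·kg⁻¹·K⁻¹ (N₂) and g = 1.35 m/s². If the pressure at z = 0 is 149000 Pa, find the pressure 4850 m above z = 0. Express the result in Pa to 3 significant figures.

P ≈ 118000 Pa

Scale height: H = RT/g = 291 × 96.32 / 1.35 = 20762 m.
Barometric formula: P = P₀ exp(−z/H).
z/H = 4850.0/20762 = 0.23360; exp(−0.23360) = 0.79168.
P = 149000 × 0.79168 = 117960 Pa.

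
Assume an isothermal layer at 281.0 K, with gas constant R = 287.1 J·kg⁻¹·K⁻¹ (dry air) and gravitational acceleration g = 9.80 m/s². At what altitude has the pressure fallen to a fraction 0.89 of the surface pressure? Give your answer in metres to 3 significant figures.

Scale height: H = RT/g = 287.1 × 281.0 / 9.80 = 8232.2 m.
Set P/P₀ = exp(−z/H) = 0.89, so z = −H ln(0.89).
−ln(0.89) = 0.11653; z = 8232.2 × 0.11653 = 959.30 m.

z ≈ 959 m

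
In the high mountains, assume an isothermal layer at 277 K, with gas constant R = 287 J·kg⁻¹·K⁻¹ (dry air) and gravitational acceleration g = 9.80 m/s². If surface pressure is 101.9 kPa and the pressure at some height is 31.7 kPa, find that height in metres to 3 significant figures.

Scale height: H = RT/g = 287 × 277 / 9.80 = 8112.1 m.
Invert the barometric formula: z = H ln(P₀/P).
P₀/P = 101.9/31.7 = 3.2145; ln(3.2145) = 1.1677.
z = 8112.1 × 1.1677 = 9472.5 m.

z ≈ 9470 m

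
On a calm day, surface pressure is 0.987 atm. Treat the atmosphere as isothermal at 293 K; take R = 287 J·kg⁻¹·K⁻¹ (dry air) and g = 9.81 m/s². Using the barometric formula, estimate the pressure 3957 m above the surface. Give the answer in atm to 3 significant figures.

Scale height: H = RT/g = 287 × 293 / 9.81 = 8572.0 m.
Barometric formula: P = P₀ exp(−z/H).
z/H = 3957.0/8572.0 = 0.46162; exp(−0.46162) = 0.63026.
P = 0.987 × 0.63026 = 0.62207 atm.

P ≈ 0.622 atm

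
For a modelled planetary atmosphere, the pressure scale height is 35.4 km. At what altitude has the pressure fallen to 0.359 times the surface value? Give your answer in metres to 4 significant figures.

z ≈ 36260 m

Set P/P₀ = exp(−z/H) = 0.359, so z = −H ln(0.359).
−ln(0.359) = 1.0244; z = 35400 × 1.0244 = 36264 m.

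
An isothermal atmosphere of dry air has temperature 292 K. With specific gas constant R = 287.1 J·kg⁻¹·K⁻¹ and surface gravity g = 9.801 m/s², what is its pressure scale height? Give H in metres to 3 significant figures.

H ≈ 8550 m

The scale height of an isothermal atmosphere is H = RT/g.
H = 287.1 × 292 / 9.801 = 83833/9.801 = 8553.5 m.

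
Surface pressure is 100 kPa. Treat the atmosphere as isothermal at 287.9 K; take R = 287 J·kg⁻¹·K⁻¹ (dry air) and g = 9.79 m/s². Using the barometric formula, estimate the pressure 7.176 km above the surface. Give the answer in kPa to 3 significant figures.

P ≈ 42.7 kPa

Scale height: H = RT/g = 287 × 287.9 / 9.79 = 8440.0 m.
Barometric formula: P = P₀ exp(−z/H).
z/H = 7176.0/8440.0 = 0.85024; exp(−0.85024) = 0.42731.
P = 100 × 0.42731 = 42.731 kPa.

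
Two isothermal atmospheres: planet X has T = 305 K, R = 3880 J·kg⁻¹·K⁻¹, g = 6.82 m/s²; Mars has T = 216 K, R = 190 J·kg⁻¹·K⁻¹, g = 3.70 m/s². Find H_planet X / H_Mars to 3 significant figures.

H = RT/g for each body.
H_planet X = 3880 × 305 / 6.82 = 173520 m.
H_Mars = 190 × 216 / 3.70 = 11092 m.
H_planet X/H_Mars = 173520/11092 = 15.644.

H_planet X/H_Mars ≈ 15.6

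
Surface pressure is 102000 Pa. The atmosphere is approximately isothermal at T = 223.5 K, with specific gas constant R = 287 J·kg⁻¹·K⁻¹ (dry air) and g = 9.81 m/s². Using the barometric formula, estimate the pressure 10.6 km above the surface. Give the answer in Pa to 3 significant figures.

P ≈ 20200 Pa

Scale height: H = RT/g = 287 × 223.5 / 9.81 = 6538.7 m.
Barometric formula: P = P₀ exp(−z/H).
z/H = 10600/6538.7 = 1.6211; exp(−1.6211) = 0.19768.
P = 102000 × 0.19768 = 20163 Pa.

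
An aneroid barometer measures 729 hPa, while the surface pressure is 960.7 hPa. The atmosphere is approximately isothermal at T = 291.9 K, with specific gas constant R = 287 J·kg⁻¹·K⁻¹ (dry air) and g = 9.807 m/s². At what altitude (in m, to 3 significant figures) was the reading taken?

Scale height: H = RT/g = 287 × 291.9 / 9.807 = 8542.4 m.
Invert the barometric formula: z = H ln(P₀/P).
P₀/P = 960.7/729 = 1.3178; ln(1.3178) = 0.27596.
z = 8542.4 × 0.27596 = 2357.4 m.

z ≈ 2360 m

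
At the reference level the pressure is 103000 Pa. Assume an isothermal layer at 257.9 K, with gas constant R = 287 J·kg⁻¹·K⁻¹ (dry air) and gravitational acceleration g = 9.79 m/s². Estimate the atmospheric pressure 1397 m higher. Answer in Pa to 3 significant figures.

P ≈ 85600 Pa

Scale height: H = RT/g = 287 × 257.9 / 9.79 = 7560.5 m.
Barometric formula: P = P₀ exp(−z/H).
z/H = 1397.0/7560.5 = 0.18478; exp(−0.18478) = 0.83129.
P = 103000 × 0.83129 = 85623 Pa.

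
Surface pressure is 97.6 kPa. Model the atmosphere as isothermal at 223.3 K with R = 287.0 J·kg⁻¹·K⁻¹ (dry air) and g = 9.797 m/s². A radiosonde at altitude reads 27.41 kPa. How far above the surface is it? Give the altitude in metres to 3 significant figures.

z ≈ 8310 m

Scale height: H = RT/g = 287.0 × 223.3 / 9.797 = 6541.5 m.
Invert the barometric formula: z = H ln(P₀/P).
P₀/P = 97.6/27.41 = 3.5607; ln(3.5607) = 1.2700.
z = 6541.5 × 1.2700 = 8307.7 m.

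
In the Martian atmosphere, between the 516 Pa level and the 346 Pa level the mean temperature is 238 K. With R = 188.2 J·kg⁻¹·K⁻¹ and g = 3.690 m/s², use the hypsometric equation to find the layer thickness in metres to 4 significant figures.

Hypsometric equation: Δz = (R T̄/g) ln(P₁/P₂).
R T̄/g = 188.2 × 238 / 3.690 = 12139 m.
ln(516/346) = ln(1.4913) = 0.39965.
Δz = 12139 × 0.39965 = 4851.4 m.

Δz ≈ 4851 m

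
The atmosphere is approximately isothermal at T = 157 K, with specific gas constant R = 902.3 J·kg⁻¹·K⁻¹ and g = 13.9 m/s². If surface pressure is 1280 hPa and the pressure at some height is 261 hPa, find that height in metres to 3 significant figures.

z ≈ 16200 m

Scale height: H = RT/g = 902.3 × 157 / 13.9 = 10191 m.
Invert the barometric formula: z = H ln(P₀/P).
P₀/P = 1280/261 = 4.9042; ln(4.9042) = 1.5901.
z = 10191 × 1.5901 = 16205 m.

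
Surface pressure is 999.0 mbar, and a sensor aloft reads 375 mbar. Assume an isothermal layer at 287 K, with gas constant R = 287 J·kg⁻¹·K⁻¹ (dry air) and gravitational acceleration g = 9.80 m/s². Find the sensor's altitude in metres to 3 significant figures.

z ≈ 8240 m

Scale height: H = RT/g = 287 × 287 / 9.80 = 8405.0 m.
Invert the barometric formula: z = H ln(P₀/P).
P₀/P = 999.0/375 = 2.6640; ln(2.6640) = 0.97983.
z = 8405.0 × 0.97983 = 8235.5 m.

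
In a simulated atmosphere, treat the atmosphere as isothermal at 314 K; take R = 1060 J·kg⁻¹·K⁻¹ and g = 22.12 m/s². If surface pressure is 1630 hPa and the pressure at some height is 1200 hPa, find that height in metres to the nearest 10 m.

z ≈ 4610 m

Scale height: H = RT/g = 1060 × 314 / 22.12 = 15047 m.
Invert the barometric formula: z = H ln(P₀/P).
P₀/P = 1630/1200 = 1.3583; ln(1.3583) = 0.30623.
z = 15047 × 0.30623 = 4607.8 m.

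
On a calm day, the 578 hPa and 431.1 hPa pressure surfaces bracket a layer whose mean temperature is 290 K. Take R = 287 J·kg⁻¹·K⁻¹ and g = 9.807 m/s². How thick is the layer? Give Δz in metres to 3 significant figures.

Hypsometric equation: Δz = (R T̄/g) ln(P₁/P₂).
R T̄/g = 287 × 290 / 9.807 = 8486.8 m.
ln(578/431.1) = ln(1.3408) = 0.29327.
Δz = 8486.8 × 0.29327 = 2488.9 m.

Δz ≈ 2490 m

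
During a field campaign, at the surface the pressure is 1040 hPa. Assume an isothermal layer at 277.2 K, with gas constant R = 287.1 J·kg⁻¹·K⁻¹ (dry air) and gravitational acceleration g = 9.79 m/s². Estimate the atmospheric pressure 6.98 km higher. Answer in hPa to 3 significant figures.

P ≈ 441 hPa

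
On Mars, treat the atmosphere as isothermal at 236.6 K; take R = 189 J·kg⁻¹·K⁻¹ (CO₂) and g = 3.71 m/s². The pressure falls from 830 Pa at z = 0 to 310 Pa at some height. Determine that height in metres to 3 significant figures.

z ≈ 11900 m

Scale height: H = RT/g = 189 × 236.6 / 3.71 = 12053 m.
Invert the barometric formula: z = H ln(P₀/P).
P₀/P = 830/310 = 2.6774; ln(2.6774) = 0.98485.
z = 12053 × 0.98485 = 11870 m.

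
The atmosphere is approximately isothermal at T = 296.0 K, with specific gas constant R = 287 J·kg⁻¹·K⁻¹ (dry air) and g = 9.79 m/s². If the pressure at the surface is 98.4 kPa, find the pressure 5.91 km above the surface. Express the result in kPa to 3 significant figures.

P ≈ 49.8 kPa

Scale height: H = RT/g = 287 × 296.0 / 9.79 = 8677.4 m.
Barometric formula: P = P₀ exp(−z/H).
z/H = 5910.0/8677.4 = 0.68108; exp(−0.68108) = 0.50607.
P = 98.4 × 0.50607 = 49.797 kPa.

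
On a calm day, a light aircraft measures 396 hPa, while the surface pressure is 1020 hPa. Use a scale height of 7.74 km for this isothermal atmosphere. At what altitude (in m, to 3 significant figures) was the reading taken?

z ≈ 7320 m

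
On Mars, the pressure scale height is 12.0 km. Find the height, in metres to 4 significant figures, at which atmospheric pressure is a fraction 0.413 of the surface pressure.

Set P/P₀ = exp(−z/H) = 0.413, so z = −H ln(0.413).
−ln(0.413) = 0.88431; z = 12000 × 0.88431 = 10612 m.

z ≈ 10610 m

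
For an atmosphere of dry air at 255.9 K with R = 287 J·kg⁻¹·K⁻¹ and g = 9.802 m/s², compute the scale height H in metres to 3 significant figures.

H ≈ 7490 m

The scale height of an isothermal atmosphere is H = RT/g.
H = 287 × 255.9 / 9.802 = 73443/9.802 = 7492.7 m.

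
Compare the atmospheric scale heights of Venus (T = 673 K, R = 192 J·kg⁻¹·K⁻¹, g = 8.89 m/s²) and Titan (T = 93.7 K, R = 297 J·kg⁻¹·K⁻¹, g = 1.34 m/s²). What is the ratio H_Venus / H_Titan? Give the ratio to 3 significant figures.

H_Venus/H_Titan ≈ 0.700

H = RT/g for each body.
H_Venus = 192 × 673 / 8.89 = 14535 m.
H_Titan = 297 × 93.7 / 1.34 = 20768 m.
H_Venus/H_Titan = 14535/20768 = 0.69987.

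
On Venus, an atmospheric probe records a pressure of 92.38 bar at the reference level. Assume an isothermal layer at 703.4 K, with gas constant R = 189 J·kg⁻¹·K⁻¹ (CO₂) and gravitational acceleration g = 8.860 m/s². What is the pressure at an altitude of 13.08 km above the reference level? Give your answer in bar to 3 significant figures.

P ≈ 38.6 bar

Scale height: H = RT/g = 189 × 703.4 / 8.860 = 15005 m.
Barometric formula: P = P₀ exp(−z/H).
z/H = 13080/15005 = 0.87171; exp(−0.87171) = 0.41824.
P = 92.38 × 0.41824 = 38.637 bar.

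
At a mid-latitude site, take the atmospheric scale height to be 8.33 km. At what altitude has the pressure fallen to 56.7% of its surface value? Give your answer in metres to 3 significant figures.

z ≈ 4730 m

Set P/P₀ = exp(−z/H) = 0.567, so z = −H ln(0.567).
−ln(0.567) = 0.56740; z = 8330.0 × 0.56740 = 4726.4 m.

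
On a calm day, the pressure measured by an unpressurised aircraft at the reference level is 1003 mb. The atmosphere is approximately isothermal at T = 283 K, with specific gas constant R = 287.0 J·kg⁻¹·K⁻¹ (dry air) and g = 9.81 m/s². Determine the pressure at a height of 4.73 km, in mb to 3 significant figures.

P ≈ 566 mb

Scale height: H = RT/g = 287.0 × 283 / 9.81 = 8279.4 m.
Barometric formula: P = P₀ exp(−z/H).
z/H = 4730.0/8279.4 = 0.57130; exp(−0.57130) = 0.56479.
P = 1003 × 0.56479 = 566.48 mb.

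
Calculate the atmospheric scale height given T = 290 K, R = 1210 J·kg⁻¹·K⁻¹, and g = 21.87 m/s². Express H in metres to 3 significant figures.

H ≈ 16000 m

The scale height of an isothermal atmosphere is H = RT/g.
H = 1210 × 290 / 21.87 = 350900/21.87 = 16045 m.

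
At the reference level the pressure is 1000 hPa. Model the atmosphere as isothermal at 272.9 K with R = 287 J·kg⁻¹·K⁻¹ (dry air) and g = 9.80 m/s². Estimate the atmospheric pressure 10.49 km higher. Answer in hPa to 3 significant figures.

P ≈ 269 hPa

Scale height: H = RT/g = 287 × 272.9 / 9.80 = 7992.1 m.
Barometric formula: P = P₀ exp(−z/H).
z/H = 10490/7992.1 = 1.3125; exp(−1.3125) = 0.26915.
P = 1000 × 0.26915 = 269.15 hPa.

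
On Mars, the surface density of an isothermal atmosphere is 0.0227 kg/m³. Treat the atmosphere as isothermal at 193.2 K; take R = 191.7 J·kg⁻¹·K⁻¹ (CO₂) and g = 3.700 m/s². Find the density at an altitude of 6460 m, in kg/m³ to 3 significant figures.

ρ ≈ 0.0119 kg/m³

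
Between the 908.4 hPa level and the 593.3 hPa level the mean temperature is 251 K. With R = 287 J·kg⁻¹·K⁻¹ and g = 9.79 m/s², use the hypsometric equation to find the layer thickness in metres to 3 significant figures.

Hypsometric equation: Δz = (R T̄/g) ln(P₁/P₂).
R T̄/g = 287 × 251 / 9.79 = 7358.2 m.
ln(908.4/593.3) = ln(1.5311) = 0.42599.
Δz = 7358.2 × 0.42599 = 3134.5 m.

Δz ≈ 3130 m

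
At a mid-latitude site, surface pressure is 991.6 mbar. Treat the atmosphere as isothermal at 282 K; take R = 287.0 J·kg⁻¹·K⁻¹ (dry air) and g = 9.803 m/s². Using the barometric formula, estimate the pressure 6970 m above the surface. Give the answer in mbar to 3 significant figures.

P ≈ 426 mbar

Scale height: H = RT/g = 287.0 × 282 / 9.803 = 8256.0 m.
Barometric formula: P = P₀ exp(−z/H).
z/H = 6970.0/8256.0 = 0.84423; exp(−0.84423) = 0.42989.
P = 991.6 × 0.42989 = 426.28 mbar.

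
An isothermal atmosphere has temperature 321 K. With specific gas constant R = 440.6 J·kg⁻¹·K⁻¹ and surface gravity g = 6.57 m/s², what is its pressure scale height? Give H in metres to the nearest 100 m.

H ≈ 21500 m

The scale height of an isothermal atmosphere is H = RT/g.
H = 440.6 × 321 / 6.57 = 141430/6.57 = 21527 m.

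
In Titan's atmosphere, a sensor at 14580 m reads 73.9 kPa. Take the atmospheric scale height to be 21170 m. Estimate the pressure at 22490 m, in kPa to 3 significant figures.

Between two levels, P₂ = P₁ exp(−Δz/H) with Δz = z₂ − z₁.
Δz = 22490 − 14580 = 7910.0 m; Δz/H = 7910.0/21170 = 0.37364.
P₂ = 73.9 × exp(−0.37364) = 73.9 × 0.68822 = 50.859 kPa.

P ≈ 50.9 kPa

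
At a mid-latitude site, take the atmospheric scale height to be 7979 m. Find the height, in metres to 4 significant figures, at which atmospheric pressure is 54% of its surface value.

Set P/P₀ = exp(−z/H) = 0.54, so z = −H ln(0.54).
−ln(0.54) = 0.61619; z = 7979.0 × 0.61619 = 4916.6 m.

z ≈ 4917 m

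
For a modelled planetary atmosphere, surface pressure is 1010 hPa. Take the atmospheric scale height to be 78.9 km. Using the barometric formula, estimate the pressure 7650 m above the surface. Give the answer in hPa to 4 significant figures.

P ≈ 916.7 hPa

Barometric formula: P = P₀ exp(−z/H).
z/H = 7650.0/78900 = 0.096958; exp(−0.096958) = 0.90759.
P = 1010 × 0.90759 = 916.67 hPa.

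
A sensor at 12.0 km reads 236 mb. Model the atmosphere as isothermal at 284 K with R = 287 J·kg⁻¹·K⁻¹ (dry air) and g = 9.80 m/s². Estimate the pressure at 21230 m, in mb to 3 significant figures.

Scale height: H = RT/g = 287 × 284 / 9.80 = 8317.1 m.
Between two levels, P₂ = P₁ exp(−Δz/H) with Δz = z₂ − z₁.
Δz = 21230 − 12000 = 9230.0 m; Δz/H = 9230.0/8317.1 = 1.1098.
P₂ = 236 × exp(−1.1098) = 236 × 0.32962 = 77.790 mb.

P ≈ 77.8 mb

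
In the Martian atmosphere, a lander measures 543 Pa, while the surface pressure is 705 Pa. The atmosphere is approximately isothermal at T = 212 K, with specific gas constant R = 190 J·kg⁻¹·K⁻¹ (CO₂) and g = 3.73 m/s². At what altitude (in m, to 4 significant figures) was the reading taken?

z ≈ 2819 m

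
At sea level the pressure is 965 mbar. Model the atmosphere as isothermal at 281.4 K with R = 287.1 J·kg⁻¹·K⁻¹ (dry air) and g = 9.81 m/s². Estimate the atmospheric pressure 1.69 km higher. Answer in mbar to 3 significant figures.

P ≈ 786 mbar

Scale height: H = RT/g = 287.1 × 281.4 / 9.81 = 8235.5 m.
Barometric formula: P = P₀ exp(−z/H).
z/H = 1690.0/8235.5 = 0.20521; exp(−0.20521) = 0.81448.
P = 965 × 0.81448 = 785.97 mbar.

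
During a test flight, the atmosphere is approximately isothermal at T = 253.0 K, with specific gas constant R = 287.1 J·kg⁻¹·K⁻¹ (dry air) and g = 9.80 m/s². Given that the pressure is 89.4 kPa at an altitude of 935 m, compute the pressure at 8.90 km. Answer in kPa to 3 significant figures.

Scale height: H = RT/g = 287.1 × 253.0 / 9.80 = 7411.9 m.
Between two levels, P₂ = P₁ exp(−Δz/H) with Δz = z₂ − z₁.
Δz = 8900.0 − 935.00 = 7965.0 m; Δz/H = 7965.0/7411.9 = 1.0746.
P₂ = 89.4 × exp(−1.0746) = 89.4 × 0.34143 = 30.524 kPa.

P ≈ 30.5 kPa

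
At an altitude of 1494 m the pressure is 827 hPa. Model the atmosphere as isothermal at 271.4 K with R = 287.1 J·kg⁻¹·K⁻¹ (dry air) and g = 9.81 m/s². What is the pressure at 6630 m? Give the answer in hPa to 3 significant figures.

P ≈ 433 hPa

Scale height: H = RT/g = 287.1 × 271.4 / 9.81 = 7942.8 m.
Between two levels, P₂ = P₁ exp(−Δz/H) with Δz = z₂ − z₁.
Δz = 6630.0 − 1494.0 = 5136.0 m; Δz/H = 5136.0/7942.8 = 0.64662.
P₂ = 827 × exp(−0.64662) = 827 × 0.52381 = 433.19 hPa.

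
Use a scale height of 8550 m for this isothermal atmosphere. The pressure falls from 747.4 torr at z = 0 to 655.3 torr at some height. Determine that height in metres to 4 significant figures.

z ≈ 1124 m

Invert the barometric formula: z = H ln(P₀/P).
P₀/P = 747.4/655.3 = 1.1405; ln(1.1405) = 0.13147.
z = 8550.0 × 0.13147 = 1124.1 m.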